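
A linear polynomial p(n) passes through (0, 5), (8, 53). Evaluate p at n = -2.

-7

Write p(n) = an + b. Substituting each data point gives a linear system:
  b = 5
  8a + b = 53
Solving the system yields a = 6, b = 5.
So p(n) = 6n + 5.
Then p(-2) = -7.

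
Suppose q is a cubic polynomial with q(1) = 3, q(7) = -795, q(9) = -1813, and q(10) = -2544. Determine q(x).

Write q(x) = ax^3 + bx^2 + cx + d. Substituting each data point gives a linear system:
  a + b + c + d = 3
  343a + 49b + 7c + d = -795
  729a + 81b + 9c + d = -1813
  1000a + 100b + 10c + d = -2544
Solving the system yields a = -3, b = 4, c = 6, d = -4.
So q(x) = -3x³ + 4x² + 6x - 4.
Check: q(10) = -2544. ✓

q(x) = -3x^3 + 4x^2 + 6x - 4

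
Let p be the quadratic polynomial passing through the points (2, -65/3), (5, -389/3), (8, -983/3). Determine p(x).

Write p(x) = ax^2 + bx + c. Substituting each data point gives a linear system:
  4a + 2b + c = -65/3
  25a + 5b + c = -389/3
  64a + 8b + c = -983/3
Solving the system yields a = -5, b = -1, c = 1/3.
So p(x) = -5x² - x + 1/3.
Check: p(8) = -983/3. ✓

p(x) = -5x^2 - x + 1/3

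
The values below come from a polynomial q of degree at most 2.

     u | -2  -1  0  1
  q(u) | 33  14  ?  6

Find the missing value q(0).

5

On equispaced nodes a degree-2 polynomial has vanishing third forward difference, so
  - q(-2) + 3·q(-1) - 3·q(0) + q(1) = 0.
Substituting the known values and solving for q(0):
  -3·q(0) = -15
  q(0) = 5.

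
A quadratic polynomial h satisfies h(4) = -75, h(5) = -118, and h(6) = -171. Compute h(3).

-42

Using the Lagrange interpolation formula with nodes 4, 5, 6:
  L_0(n) = (n - 5)(n - 6) / 2
  L_1(n) = (n - 4)(n - 6) / -1
  L_2(n) = (n - 4)(n - 5) / 2
Then h(n) = -75·L_0(n) - 118·L_1(n) - 171·L_2(n).
Expanding and collecting terms gives h(n) = -5n^2 + 2n - 3.
Evaluating at n = 3: h(3) = -42.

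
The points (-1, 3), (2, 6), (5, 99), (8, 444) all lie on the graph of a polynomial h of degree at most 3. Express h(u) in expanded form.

Write h(u) = au^3 + bu^2 + cu + d. Substituting each data point gives a linear system:
  -a + b - c + d = 3
  8a + 4b + 2c + d = 6
  125a + 25b + 5c + d = 99
  512a + 64b + 8c + d = 444
Solving the system yields a = 1, b = -1, c = -1, d = 4.
So h(u) = u³ - u² - u + 4.
Check: h(5) = 99. ✓

h(u) = u^3 - u^2 - u + 4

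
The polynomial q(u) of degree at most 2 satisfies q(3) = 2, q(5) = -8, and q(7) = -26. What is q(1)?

4

Write q(u) = au^2 + bu + c. Substituting each data point gives a linear system:
  9a + 3b + c = 2
  25a + 5b + c = -8
  49a + 7b + c = -26
Solving the system yields a = -1, b = 3, c = 2.
So q(u) = -u² + 3u + 2.
Then q(1) = 4.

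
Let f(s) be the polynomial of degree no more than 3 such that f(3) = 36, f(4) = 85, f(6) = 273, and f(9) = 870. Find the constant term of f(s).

-3

Write f(s) = as^3 + bs^2 + cs + d. Substituting each data point gives a linear system:
  27a + 9b + 3c + d = 36
  64a + 16b + 4c + d = 85
  216a + 36b + 6c + d = 273
  729a + 81b + 9c + d = 870
Solving the system yields a = 1, b = 2, c = -2, d = -3.
So f(s) = s³ + 2s² - 2s - 3.
The constant term is -3.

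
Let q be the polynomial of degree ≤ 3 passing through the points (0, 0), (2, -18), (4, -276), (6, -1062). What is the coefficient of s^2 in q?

Write q(s) = as^3 + bs^2 + cs + d. Substituting each data point gives a linear system:
  d = 0
  8a + 4b + 2c + d = -18
  64a + 16b + 4c + d = -276
  216a + 36b + 6c + d = -1062
Solving the system yields a = -6, b = 6, c = 3, d = 0.
So q(s) = -6s³ + 6s² + 3s.
The coefficient of s^2 is 6.

6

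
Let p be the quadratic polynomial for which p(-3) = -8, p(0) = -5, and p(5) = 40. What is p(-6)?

7

Using the Lagrange interpolation formula with nodes -3, 0, 5:
  L_0(u) = u(u - 5) / 24
  L_1(u) = (u + 3)(u - 5) / -15
  L_2(u) = (u + 3)u / 40
Then p(u) = -8·L_0(u) - 5·L_1(u) + 40·L_2(u).
Expanding and collecting terms gives p(u) = u^2 + 4u - 5.
Evaluating at u = -6: p(-6) = 7.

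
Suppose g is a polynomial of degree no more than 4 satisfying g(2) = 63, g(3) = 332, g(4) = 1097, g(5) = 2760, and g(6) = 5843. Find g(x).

Write g(x) = ax^4 + bx^3 + cx^2 + dx + e. Substituting each data point gives a linear system:
  16a + 8b + 4c + 2d + e = 63
  81a + 27b + 9c + 3d + e = 332
  256a + 64b + 16c + 4d + e = 1097
  625a + 125b + 25c + 5d + e = 2760
  1296a + 216b + 36c + 6d + e = 5843
Solving the system yields a = 5, b = -3, c = 0, d = 1, e = 5.
So g(x) = 5x^4 - 3x^3 + x + 5.
Check: g(6) = 5843. ✓

g(x) = 5x^4 - 3x^3 + x + 5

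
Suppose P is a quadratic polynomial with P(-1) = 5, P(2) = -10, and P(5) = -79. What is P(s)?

P(s) = -3s^2 - 2s + 6

Using the Lagrange interpolation formula with nodes -1, 2, 5:
  L_0(s) = (s - 2)(s - 5) / 18
  L_1(s) = (s + 1)(s - 5) / -9
  L_2(s) = (s + 1)(s - 2) / 18
Then P(s) = 5·L_0(s) - 10·L_1(s) - 79·L_2(s).
Expanding and collecting terms gives P(s) = -3s^2 - 2s + 6.
Check: P(2) = -10. ✓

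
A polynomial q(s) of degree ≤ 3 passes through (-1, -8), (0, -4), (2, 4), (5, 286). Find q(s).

Write q(s) = as^3 + bs^2 + cs + d. Substituting each data point gives a linear system:
  -a + b - c + d = -8
  d = -4
  8a + 4b + 2c + d = 4
  125a + 25b + 5c + d = 286
Solving the system yields a = 3, b = -3, c = -2, d = -4.
So q(s) = 3s^3 - 3s^2 - 2s - 4.
Check: q(2) = 4. ✓

q(s) = 3s^3 - 3s^2 - 2s - 4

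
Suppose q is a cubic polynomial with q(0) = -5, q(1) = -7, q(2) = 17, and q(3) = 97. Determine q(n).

q(n) = 5n^3 - 2n^2 - 5n - 5

Write q(n) = an^3 + bn^2 + cn + d. Substituting each data point gives a linear system:
  d = -5
  a + b + c + d = -7
  8a + 4b + 2c + d = 17
  27a + 9b + 3c + d = 97
Solving the system yields a = 5, b = -2, c = -5, d = -5.
So q(n) = 5n^3 - 2n^2 - 5n - 5.
Check: q(3) = 97. ✓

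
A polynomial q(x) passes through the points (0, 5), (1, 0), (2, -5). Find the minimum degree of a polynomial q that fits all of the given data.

1

Forward differences of the values at x = 0, 1, 2:
  q  : 5  0  -5
  Δ  : -5  -5
  Δ^2: 0
The first differences are constant (-5) and nonzero, while all higher differences vanish, so the minimal degree is 1.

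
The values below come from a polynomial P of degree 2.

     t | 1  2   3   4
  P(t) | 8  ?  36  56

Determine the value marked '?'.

The 3 known points determine the degree-2 polynomial uniquely.
Write P(t) = at^2 + bt + c. Substituting each data point gives a linear system:
  a + b + c = 8
  9a + 3b + c = 36
  16a + 4b + c = 56
Solving the system yields a = 2, b = 6, c = 0.
So P(t) = 2t^2 + 6t.
Then P(2) = 20.

20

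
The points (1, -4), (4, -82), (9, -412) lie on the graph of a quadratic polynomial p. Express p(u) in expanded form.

Write p(u) = au^2 + bu + c. Substituting each data point gives a linear system:
  a + b + c = -4
  16a + 4b + c = -82
  81a + 9b + c = -412
Solving the system yields a = -5, b = -1, c = 2.
So p(u) = -5u^2 - u + 2.
Check: p(4) = -82. ✓

p(u) = -5u^2 - u + 2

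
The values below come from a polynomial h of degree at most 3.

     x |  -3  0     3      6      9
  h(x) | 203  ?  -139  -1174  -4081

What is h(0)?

The 4 known points determine the degree-3 polynomial uniquely.
Write h(x) = ax^3 + bx^2 + cx + d. Substituting each data point gives a linear system:
  -27a + 9b - 3c + d = 203
  27a + 9b + 3c + d = -139
  216a + 36b + 6c + d = -1174
  729a + 81b + 9c + d = -4081
Solving the system yields a = -6, b = 4, c = -3, d = -4.
So h(x) = -6x^3 + 4x^2 - 3x - 4.
Then h(0) = -4.

-4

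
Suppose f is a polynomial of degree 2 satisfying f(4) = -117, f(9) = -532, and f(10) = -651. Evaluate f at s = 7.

-330

Write f(s) = as^2 + bs + c. Substituting each data point gives a linear system:
  16a + 4b + c = -117
  81a + 9b + c = -532
  100a + 10b + c = -651
Solving the system yields a = -6, b = -5, c = -1.
So f(s) = -6s^2 - 5s - 1.
Then f(7) = -330.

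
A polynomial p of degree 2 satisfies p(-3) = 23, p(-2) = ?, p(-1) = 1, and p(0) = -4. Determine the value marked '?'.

10

The 3 known points determine the degree-2 polynomial uniquely.
Write p(u) = au^2 + bu + c. Substituting each data point gives a linear system:
  9a - 3b + c = 23
  a - b + c = 1
  c = -4
Solving the system yields a = 2, b = -3, c = -4.
So p(u) = 2u^2 - 3u - 4.
Then p(-2) = 10.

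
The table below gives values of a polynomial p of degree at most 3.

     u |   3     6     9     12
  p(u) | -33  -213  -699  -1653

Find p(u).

p(u) = -u^3 + u^2 - 6u + 3

Using the Lagrange interpolation formula with nodes 3, 6, 9, 12:
  L_0(u) = (u - 6)(u - 9)(u - 12) / -162
  L_1(u) = (u - 3)(u - 9)(u - 12) / 54
  L_2(u) = (u - 3)(u - 6)(u - 12) / -54
  L_3(u) = (u - 3)(u - 6)(u - 9) / 162
Then p(u) = -33·L_0(u) - 213·L_1(u) - 699·L_2(u) - 1653·L_3(u).
Expanding and collecting terms gives p(u) = -u^3 + u^2 - 6u + 3.
Check: p(3) = -33. ✓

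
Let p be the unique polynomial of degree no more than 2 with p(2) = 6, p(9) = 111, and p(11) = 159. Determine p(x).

p(x) = x^2 + 4x - 6

Using the Lagrange interpolation formula with nodes 2, 9, 11:
  L_0(x) = (x - 9)(x - 11) / 63
  L_1(x) = (x - 2)(x - 11) / -14
  L_2(x) = (x - 2)(x - 9) / 18
Then p(x) = 6·L_0(x) + 111·L_1(x) + 159·L_2(x).
Expanding and collecting terms gives p(x) = x² + 4x - 6.
Check: p(9) = 111. ✓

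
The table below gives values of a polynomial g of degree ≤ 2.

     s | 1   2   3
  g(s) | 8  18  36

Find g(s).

Using the Lagrange interpolation formula with nodes 1, 2, 3:
  L_0(s) = (s - 2)(s - 3) / 2
  L_1(s) = (s - 1)(s - 3) / -1
  L_2(s) = (s - 1)(s - 2) / 2
Then g(s) = 8·L_0(s) + 18·L_1(s) + 36·L_2(s).
Expanding and collecting terms gives g(s) = 4s² - 2s + 6.
Check: g(3) = 36. ✓

g(s) = 4s^2 - 2s + 6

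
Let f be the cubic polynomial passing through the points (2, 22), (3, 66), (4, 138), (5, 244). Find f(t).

f(t) = t^3 + 5t^2 - 6

Write f(t) = at^3 + bt^2 + ct + d. Substituting each data point gives a linear system:
  8a + 4b + 2c + d = 22
  27a + 9b + 3c + d = 66
  64a + 16b + 4c + d = 138
  125a + 25b + 5c + d = 244
Solving the system yields a = 1, b = 5, c = 0, d = -6.
So f(t) = t³ + 5t² - 6.
Check: f(4) = 138. ✓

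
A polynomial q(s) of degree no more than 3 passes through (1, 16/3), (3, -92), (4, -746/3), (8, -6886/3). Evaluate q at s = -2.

184/3

Using the Lagrange interpolation formula with nodes 1, 3, 4, 8:
  L_0(s) = (s - 3)(s - 4)(s - 8) / -42
  L_1(s) = (s - 1)(s - 4)(s - 8) / 10
  L_2(s) = (s - 1)(s - 3)(s - 8) / -12
  L_3(s) = (s - 1)(s - 3)(s - 4) / 140
Then q(s) = 16/3·L_0(s) - 92·L_1(s) - 746/3·L_2(s) - 6886/3·L_3(s).
Expanding and collecting terms gives q(s) = -5s³ + 4s² + (1/3)s + 6.
Evaluating at s = -2: q(-2) = 184/3.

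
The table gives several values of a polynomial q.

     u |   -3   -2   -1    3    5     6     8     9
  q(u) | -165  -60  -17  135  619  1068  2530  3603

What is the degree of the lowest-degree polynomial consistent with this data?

Divided differences on the nodes -3, -2, -1, 3, 5, 6, 8, 9:
  order 0: -165  -60  -17  135  619  1068  2530  3603
  order 1: 105  43  38  242  449  731  1073
  order 2: -31  -1  34  69  94  114
  order 3: 5  5  5  5  5
  order 4: 0  0  0  0
  order 5: 0  0  0
  order 6: 0  0
  order 7: 0
The order-3 divided differences are all 5 (nonzero) and every higher order vanishes, so the data lies on a polynomial of degree exactly 3.

3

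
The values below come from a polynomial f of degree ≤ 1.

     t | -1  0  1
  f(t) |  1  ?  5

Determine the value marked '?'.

3

On equispaced nodes a degree-1 polynomial has vanishing second forward difference, so
  f(-1) - 2·f(0) + f(1) = 0.
Substituting the known values and solving for f(0):
  -2·f(0) = -6
  f(0) = 3.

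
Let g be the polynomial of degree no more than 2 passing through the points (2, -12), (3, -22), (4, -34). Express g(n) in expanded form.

Using the Lagrange interpolation formula with nodes 2, 3, 4:
  L_0(n) = (n - 3)(n - 4) / 2
  L_1(n) = (n - 2)(n - 4) / -1
  L_2(n) = (n - 2)(n - 3) / 2
Then g(n) = -12·L_0(n) - 22·L_1(n) - 34·L_2(n).
Expanding and collecting terms gives g(n) = -n^2 - 5n + 2.
Check: g(2) = -12. ✓

g(n) = -n^2 - 5n + 2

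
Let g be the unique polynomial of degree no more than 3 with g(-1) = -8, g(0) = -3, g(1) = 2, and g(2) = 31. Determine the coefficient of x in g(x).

1

Write g(x) = ax^3 + bx^2 + cx + d. Substituting each data point gives a linear system:
  -a + b - c + d = -8
  d = -3
  a + b + c + d = 2
  8a + 4b + 2c + d = 31
Solving the system yields a = 4, b = 0, c = 1, d = -3.
So g(x) = 4x³ + x - 3.
The coefficient of x is 1.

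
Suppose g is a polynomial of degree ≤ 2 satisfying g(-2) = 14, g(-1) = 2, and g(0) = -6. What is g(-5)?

Forward differences of the values at u = -2, -1, 0:
  g  : 14  2  -6
  Δ  : -12  -8
  Δ^2: 4
The second differences are constant, confirming degree 2.
Interpolating (Newton forward form) and evaluating at u = -5 gives g(-5) = 74.

74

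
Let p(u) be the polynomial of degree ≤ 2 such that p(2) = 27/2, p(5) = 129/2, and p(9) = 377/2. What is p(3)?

Write p(u) = au^2 + bu + c. Substituting each data point gives a linear system:
  4a + 2b + c = 27/2
  25a + 5b + c = 129/2
  81a + 9b + c = 377/2
Solving the system yields a = 2, b = 3, c = -1/2.
So p(u) = 2u² + 3u - 1/2.
Then p(3) = 53/2.

53/2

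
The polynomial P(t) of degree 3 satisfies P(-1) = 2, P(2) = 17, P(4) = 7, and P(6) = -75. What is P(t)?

P(t) = -t^3 + 3t^2 + 5t + 3

Write P(t) = at^3 + bt^2 + ct + d. Substituting each data point gives a linear system:
  -a + b - c + d = 2
  8a + 4b + 2c + d = 17
  64a + 16b + 4c + d = 7
  216a + 36b + 6c + d = -75
Solving the system yields a = -1, b = 3, c = 5, d = 3.
So P(t) = -t³ + 3t² + 5t + 3.
Check: P(6) = -75. ✓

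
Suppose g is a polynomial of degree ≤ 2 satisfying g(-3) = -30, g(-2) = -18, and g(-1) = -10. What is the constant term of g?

Write g(s) = as^2 + bs + c. Substituting each data point gives a linear system:
  9a - 3b + c = -30
  4a - 2b + c = -18
  a - b + c = -10
Solving the system yields a = -2, b = 2, c = -6.
So g(s) = -2s² + 2s - 6.
The constant term is -6.

-6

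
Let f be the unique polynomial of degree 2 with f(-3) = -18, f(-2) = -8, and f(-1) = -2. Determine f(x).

Using the Lagrange interpolation formula with nodes -3, -2, -1:
  L_0(x) = (x + 2)(x + 1) / 2
  L_1(x) = (x + 3)(x + 1) / -1
  L_2(x) = (x + 3)(x + 2) / 2
Then f(x) = -18·L_0(x) - 8·L_1(x) - 2·L_2(x).
Expanding and collecting terms gives f(x) = -2x^2.
Check: f(-1) = -2. ✓

f(x) = -2x^2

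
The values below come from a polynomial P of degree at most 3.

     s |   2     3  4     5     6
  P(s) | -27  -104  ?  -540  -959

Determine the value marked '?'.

-265

On equispaced nodes a degree-3 polynomial has vanishing fourth forward difference, so
  P(2) - 4·P(3) + 6·P(4) - 4·P(5) + P(6) = 0.
Substituting the known values and solving for P(4):
  6·P(4) = -1590
  P(4) = -265.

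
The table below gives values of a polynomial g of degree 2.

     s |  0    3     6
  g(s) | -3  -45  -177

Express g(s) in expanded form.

g(s) = -5s^2 + s - 3

Write g(s) = as^2 + bs + c. Substituting each data point gives a linear system:
  c = -3
  9a + 3b + c = -45
  36a + 6b + c = -177
Solving the system yields a = -5, b = 1, c = -3.
So g(s) = -5s² + s - 3.
Check: g(0) = -3. ✓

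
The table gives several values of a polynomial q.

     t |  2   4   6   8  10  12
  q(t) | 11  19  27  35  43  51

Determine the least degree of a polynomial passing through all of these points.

Forward differences of the values at t = 2, 4, 6, 8, 10, 12:
  q  : 11  19  27  35  43  51
  Δ  : 8  8  8  8  8
  Δ^2: 0  0  0  0
  Δ^3: 0  0  0
  Δ^4: 0  0
  Δ^5: 0
The first differences are constant (8) and nonzero, while all higher differences vanish, so the minimal degree is 1.

1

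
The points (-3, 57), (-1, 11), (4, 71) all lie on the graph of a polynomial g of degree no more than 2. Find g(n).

g(n) = 5n^2 - 3n + 3

Using the Lagrange interpolation formula with nodes -3, -1, 4:
  L_0(n) = (n + 1)(n - 4) / 14
  L_1(n) = (n + 3)(n - 4) / -10
  L_2(n) = (n + 3)(n + 1) / 35
Then g(n) = 57·L_0(n) + 11·L_1(n) + 71·L_2(n).
Expanding and collecting terms gives g(n) = 5n^2 - 3n + 3.
Check: g(-3) = 57. ✓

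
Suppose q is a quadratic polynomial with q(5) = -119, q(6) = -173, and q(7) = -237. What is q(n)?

q(n) = -5n^2 + n + 1

Using the Lagrange interpolation formula with nodes 5, 6, 7:
  L_0(n) = (n - 6)(n - 7) / 2
  L_1(n) = (n - 5)(n - 7) / -1
  L_2(n) = (n - 5)(n - 6) / 2
Then q(n) = -119·L_0(n) - 173·L_1(n) - 237·L_2(n).
Expanding and collecting terms gives q(n) = -5n² + n + 1.
Check: q(5) = -119. ✓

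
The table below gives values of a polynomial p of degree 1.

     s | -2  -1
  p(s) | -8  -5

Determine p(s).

p(s) = 3s - 2

Using the Lagrange interpolation formula with nodes -2, -1:
  L_0(s) = (s + 1) / -1
  L_1(s) = (s + 2) / 1
Then p(s) = -8·L_0(s) - 5·L_1(s).
Expanding and collecting terms gives p(s) = 3s - 2.
Check: p(-2) = -8. ✓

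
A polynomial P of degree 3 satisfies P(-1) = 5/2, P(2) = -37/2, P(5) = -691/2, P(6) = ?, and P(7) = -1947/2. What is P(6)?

-1213/2

The 4 known points determine the degree-3 polynomial uniquely.
Write P(x) = ax^3 + bx^2 + cx + d. Substituting each data point gives a linear system:
  -a + b - c + d = 5/2
  8a + 4b + 2c + d = -37/2
  125a + 25b + 5c + d = -691/2
  343a + 49b + 7c + d = -1947/2
Solving the system yields a = -3, b = 1, c = 1, d = -1/2.
So P(x) = -3x^3 + x^2 + x - 1/2.
Then P(6) = -1213/2.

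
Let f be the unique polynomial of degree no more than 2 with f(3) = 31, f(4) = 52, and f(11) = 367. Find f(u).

Write f(u) = au^2 + bu + c. Substituting each data point gives a linear system:
  9a + 3b + c = 31
  16a + 4b + c = 52
  121a + 11b + c = 367
Solving the system yields a = 3, b = 0, c = 4.
So f(u) = 3u² + 4.
Check: f(4) = 52. ✓

f(u) = 3u^2 + 4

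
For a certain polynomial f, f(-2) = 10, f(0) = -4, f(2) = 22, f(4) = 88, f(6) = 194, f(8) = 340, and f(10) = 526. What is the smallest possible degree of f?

Forward differences of the values at n = -2, 0, 2, 4, 6, 8, 10:
  f  : 10  -4  22  88  194  340  526
  Δ  : -14  26  66  106  146  186
  Δ^2: 40  40  40  40  40
  Δ^3: 0  0  0  0
  Δ^4: 0  0  0
  Δ^5: 0  0
  Δ^6: 0
The second differences are constant (40) and nonzero, while all higher differences vanish, so the minimal degree is 2.

2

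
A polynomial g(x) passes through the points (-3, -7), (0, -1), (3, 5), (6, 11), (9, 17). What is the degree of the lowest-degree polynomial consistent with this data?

Forward differences of the values at x = -3, 0, 3, 6, 9:
  g  : -7  -1  5  11  17
  Δ  : 6  6  6  6
  Δ^2: 0  0  0
  Δ^3: 0  0
  Δ^4: 0
The first differences are constant (6) and nonzero, while all higher differences vanish, so the minimal degree is 1.

1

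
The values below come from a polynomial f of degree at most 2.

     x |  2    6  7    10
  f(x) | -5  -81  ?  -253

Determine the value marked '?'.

The 3 known points determine the degree-2 polynomial uniquely.
Write f(x) = ax^2 + bx + c. Substituting each data point gives a linear system:
  4a + 2b + c = -5
  36a + 6b + c = -81
  100a + 10b + c = -253
Solving the system yields a = -3, b = 5, c = -3.
So f(x) = -3x^2 + 5x - 3.
Then f(7) = -115.

-115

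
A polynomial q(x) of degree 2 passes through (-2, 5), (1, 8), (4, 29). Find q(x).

Write q(x) = ax^2 + bx + c. Substituting each data point gives a linear system:
  4a - 2b + c = 5
  a + b + c = 8
  16a + 4b + c = 29
Solving the system yields a = 1, b = 2, c = 5.
So q(x) = x^2 + 2x + 5.
Check: q(4) = 29. ✓

q(x) = x^2 + 2x + 5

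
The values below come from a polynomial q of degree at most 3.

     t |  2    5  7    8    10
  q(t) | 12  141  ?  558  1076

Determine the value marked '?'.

The 4 known points determine the degree-3 polynomial uniquely.
Write q(t) = at^3 + bt^2 + ct + d. Substituting each data point gives a linear system:
  8a + 4b + 2c + d = 12
  125a + 25b + 5c + d = 141
  512a + 64b + 8c + d = 558
  1000a + 100b + 10c + d = 1076
Solving the system yields a = 1, b = 1, c = -3, d = 6.
So q(t) = t³ + t² - 3t + 6.
Then q(7) = 377.

377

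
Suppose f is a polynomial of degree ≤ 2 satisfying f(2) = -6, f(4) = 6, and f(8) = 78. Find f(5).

18

Write f(s) = as^2 + bs + c. Substituting each data point gives a linear system:
  4a + 2b + c = -6
  16a + 4b + c = 6
  64a + 8b + c = 78
Solving the system yields a = 2, b = -6, c = -2.
So f(s) = 2s^2 - 6s - 2.
Then f(5) = 18.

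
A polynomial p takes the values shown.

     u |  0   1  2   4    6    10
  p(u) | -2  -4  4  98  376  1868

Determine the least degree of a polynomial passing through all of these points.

Divided differences on the nodes 0, 1, 2, 4, 6, 10:
  order 0: -2  -4  4  98  376  1868
  order 1: -2  8  47  139  373
  order 2: 5  13  23  39
  order 3: 2  2  2
  order 4: 0  0
  order 5: 0
The order-3 divided differences are all 2 (nonzero) and every higher order vanishes, so the data lies on a polynomial of degree exactly 3.

3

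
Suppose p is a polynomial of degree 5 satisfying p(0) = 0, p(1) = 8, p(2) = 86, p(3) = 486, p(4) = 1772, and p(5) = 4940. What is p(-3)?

Using the Lagrange interpolation formula with nodes 0, 1, 2, 3, 4, 5:
  L_0(t) = (t - 1)(t - 2)(t - 3)(t - 4)(t - 5) / -120
  L_1(t) = t(t - 2)(t - 3)(t - 4)(t - 5) / 24
  L_2(t) = t(t - 1)(t - 3)(t - 4)(t - 5) / -12
  L_3(t) = t(t - 1)(t - 2)(t - 4)(t - 5) / 12
  L_4(t) = t(t - 1)(t - 2)(t - 3)(t - 5) / -24
  L_5(t) = t(t - 1)(t - 2)(t - 3)(t - 4) / 120
Then p(t) = 0·L_0(t) + 8·L_1(t) + 86·L_2(t) + 486·L_3(t) + 1772·L_4(t) + 4940·L_5(t).
Expanding and collecting terms gives p(t) = t^5 + 3t^4 - t^3 + 2t^2 + 3t.
Evaluating at t = -3: p(-3) = 36.

36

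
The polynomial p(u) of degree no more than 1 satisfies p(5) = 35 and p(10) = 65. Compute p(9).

59

Using the Lagrange interpolation formula with nodes 5, 10:
  L_0(u) = (u - 10) / -5
  L_1(u) = (u - 5) / 5
Then p(u) = 35·L_0(u) + 65·L_1(u).
Expanding and collecting terms gives p(u) = 6u + 5.
Evaluating at u = 9: p(9) = 59.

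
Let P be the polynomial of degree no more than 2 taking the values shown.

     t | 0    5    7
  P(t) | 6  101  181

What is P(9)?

285

Using the Lagrange interpolation formula with nodes 0, 5, 7:
  L_0(t) = (t - 5)(t - 7) / 35
  L_1(t) = t(t - 7) / -10
  L_2(t) = t(t - 5) / 14
Then P(t) = 6·L_0(t) + 101·L_1(t) + 181·L_2(t).
Expanding and collecting terms gives P(t) = 3t^2 + 4t + 6.
Evaluating at t = 9: P(9) = 285.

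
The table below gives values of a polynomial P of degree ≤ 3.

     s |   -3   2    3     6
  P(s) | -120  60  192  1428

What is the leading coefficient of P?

6

Write P(s) = as^3 + bs^2 + cs + d. Substituting each data point gives a linear system:
  -27a + 9b - 3c + d = -120
  8a + 4b + 2c + d = 60
  27a + 9b + 3c + d = 192
  216a + 36b + 6c + d = 1428
Solving the system yields a = 6, b = 4, c = -2, d = 0.
So P(s) = 6s^3 + 4s^2 - 2s.
The leading coefficient is 6.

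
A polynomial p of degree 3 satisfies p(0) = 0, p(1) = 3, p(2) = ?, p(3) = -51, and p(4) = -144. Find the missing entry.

The 4 known points determine the degree-3 polynomial uniquely.
Write p(x) = ax^3 + bx^2 + cx + d. Substituting each data point gives a linear system:
  d = 0
  a + b + c + d = 3
  27a + 9b + 3c + d = -51
  64a + 16b + 4c + d = -144
Solving the system yields a = -3, b = 2, c = 4, d = 0.
So p(x) = -3x³ + 2x² + 4x.
Then p(2) = -8.

-8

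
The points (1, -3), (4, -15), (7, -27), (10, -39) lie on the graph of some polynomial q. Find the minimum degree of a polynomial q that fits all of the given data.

Forward differences of the values at u = 1, 4, 7, 10:
  q  : -3  -15  -27  -39
  Δ  : -12  -12  -12
  Δ^2: 0  0
  Δ^3: 0
The first differences are constant (-12) and nonzero, while all higher differences vanish, so the minimal degree is 1.

1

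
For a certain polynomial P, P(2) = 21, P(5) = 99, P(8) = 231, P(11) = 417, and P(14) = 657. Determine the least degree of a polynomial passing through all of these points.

Forward differences of the values at n = 2, 5, 8, 11, 14:
  P  : 21  99  231  417  657
  Δ  : 78  132  186  240
  Δ^2: 54  54  54
  Δ^3: 0  0
  Δ^4: 0
The second differences are constant (54) and nonzero, while all higher differences vanish, so the minimal degree is 2.

2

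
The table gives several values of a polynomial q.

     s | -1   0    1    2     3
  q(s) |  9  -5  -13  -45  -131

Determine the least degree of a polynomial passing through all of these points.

Forward differences of the values at s = -1, 0, 1, 2, 3:
  q  : 9  -5  -13  -45  -131
  Δ  : -14  -8  -32  -86
  Δ^2: 6  -24  -54
  Δ^3: -30  -30
  Δ^4: 0
The third differences are constant (-30) and nonzero, while all higher differences vanish, so the minimal degree is 3.

3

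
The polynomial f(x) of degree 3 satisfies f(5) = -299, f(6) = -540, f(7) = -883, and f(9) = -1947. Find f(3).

Write f(x) = ax^3 + bx^2 + cx + d. Substituting each data point gives a linear system:
  125a + 25b + 5c + d = -299
  216a + 36b + 6c + d = -540
  343a + 49b + 7c + d = -883
  729a + 81b + 9c + d = -1947
Solving the system yields a = -3, b = 3, c = -1, d = 6.
So f(x) = -3x³ + 3x² - x + 6.
Then f(3) = -51.

-51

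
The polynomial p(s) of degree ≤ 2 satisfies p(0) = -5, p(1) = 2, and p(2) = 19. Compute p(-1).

Write p(s) = as^2 + bs + c. Substituting each data point gives a linear system:
  c = -5
  a + b + c = 2
  4a + 2b + c = 19
Solving the system yields a = 5, b = 2, c = -5.
So p(s) = 5s² + 2s - 5.
Then p(-1) = -2.

-2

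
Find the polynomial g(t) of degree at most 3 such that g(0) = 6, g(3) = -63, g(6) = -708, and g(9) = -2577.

g(t) = -4t^3 + 4t^2 + t + 6

Using the Lagrange interpolation formula with nodes 0, 3, 6, 9:
  L_0(t) = (t - 3)(t - 6)(t - 9) / -162
  L_1(t) = t(t - 6)(t - 9) / 54
  L_2(t) = t(t - 3)(t - 9) / -54
  L_3(t) = t(t - 3)(t - 6) / 162
Then g(t) = 6·L_0(t) - 63·L_1(t) - 708·L_2(t) - 2577·L_3(t).
Expanding and collecting terms gives g(t) = -4t³ + 4t² + t + 6.
Check: g(6) = -708. ✓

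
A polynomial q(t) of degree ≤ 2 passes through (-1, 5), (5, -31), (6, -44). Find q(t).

Write q(t) = at^2 + bt + c. Substituting each data point gives a linear system:
  a - b + c = 5
  25a + 5b + c = -31
  36a + 6b + c = -44
Solving the system yields a = -1, b = -2, c = 4.
So q(t) = -t^2 - 2t + 4.
Check: q(-1) = 5. ✓

q(t) = -t^2 - 2t + 4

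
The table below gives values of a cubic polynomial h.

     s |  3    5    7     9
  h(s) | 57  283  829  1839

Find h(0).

3

Using the Lagrange interpolation formula with nodes 3, 5, 7, 9:
  L_0(s) = (s - 5)(s - 7)(s - 9) / -48
  L_1(s) = (s - 3)(s - 7)(s - 9) / 16
  L_2(s) = (s - 3)(s - 5)(s - 9) / -16
  L_3(s) = (s - 3)(s - 5)(s - 7) / 48
Then h(s) = 57·L_0(s) + 283·L_1(s) + 829·L_2(s) + 1839·L_3(s).
Expanding and collecting terms gives h(s) = 3s^3 - 5s^2 + 6s + 3.
Evaluating at s = 0: h(0) = 3.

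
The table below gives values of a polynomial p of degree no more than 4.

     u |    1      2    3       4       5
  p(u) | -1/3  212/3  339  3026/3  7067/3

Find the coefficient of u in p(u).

Write p(u) = au^4 + bu^3 + cu^2 + du + e. Substituting each data point gives a linear system:
  a + b + c + d + e = -1/3
  16a + 8b + 4c + 2d + e = 212/3
  81a + 27b + 9c + 3d + e = 339
  256a + 64b + 16c + 4d + e = 3026/3
  625a + 125b + 25c + 5d + e = 7067/3
Solving the system yields a = 3, b = 4, c = -1/3, d = -1, e = -6.
So p(u) = 3u⁴ + 4u³ - (1/3)u² - u - 6.
The coefficient of u is -1.

-1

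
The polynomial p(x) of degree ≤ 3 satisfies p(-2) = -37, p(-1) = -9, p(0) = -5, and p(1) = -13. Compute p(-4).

Forward differences of the values at x = -2, -1, 0, 1:
  p  : -37  -9  -5  -13
  Δ  : 28  4  -8
  Δ^2: -24  -12
  Δ^3: 12
The third differences are constant, confirming degree 3.
Interpolating (Newton forward form) and evaluating at x = -4 gives p(-4) = -213.

-213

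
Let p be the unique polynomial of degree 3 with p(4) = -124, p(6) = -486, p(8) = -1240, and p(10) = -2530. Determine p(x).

p(x) = -3x^3 + 5x^2 - 3x

Using the Lagrange interpolation formula with nodes 4, 6, 8, 10:
  L_0(x) = (x - 6)(x - 8)(x - 10) / -48
  L_1(x) = (x - 4)(x - 8)(x - 10) / 16
  L_2(x) = (x - 4)(x - 6)(x - 10) / -16
  L_3(x) = (x - 4)(x - 6)(x - 8) / 48
Then p(x) = -124·L_0(x) - 486·L_1(x) - 1240·L_2(x) - 2530·L_3(x).
Expanding and collecting terms gives p(x) = -3x³ + 5x² - 3x.
Check: p(4) = -124. ✓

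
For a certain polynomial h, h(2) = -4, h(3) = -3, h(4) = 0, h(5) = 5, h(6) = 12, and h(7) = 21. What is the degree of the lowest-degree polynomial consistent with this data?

2

Forward differences of the values at u = 2, 3, 4, 5, 6, 7:
  h  : -4  -3  0  5  12  21
  Δ  : 1  3  5  7  9
  Δ^2: 2  2  2  2
  Δ^3: 0  0  0
  Δ^4: 0  0
  Δ^5: 0
The second differences are constant (2) and nonzero, while all higher differences vanish, so the minimal degree is 2.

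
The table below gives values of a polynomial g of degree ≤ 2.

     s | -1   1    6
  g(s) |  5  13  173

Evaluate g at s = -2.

13

Write g(s) = as^2 + bs + c. Substituting each data point gives a linear system:
  a - b + c = 5
  a + b + c = 13
  36a + 6b + c = 173
Solving the system yields a = 4, b = 4, c = 5.
So g(s) = 4s^2 + 4s + 5.
Then g(-2) = 13.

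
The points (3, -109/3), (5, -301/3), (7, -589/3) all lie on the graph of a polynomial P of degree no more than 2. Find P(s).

Using the Lagrange interpolation formula with nodes 3, 5, 7:
  L_0(s) = (s - 5)(s - 7) / 8
  L_1(s) = (s - 3)(s - 7) / -4
  L_2(s) = (s - 3)(s - 5) / 8
Then P(s) = -109/3·L_0(s) - 301/3·L_1(s) - 589/3·L_2(s).
Expanding and collecting terms gives P(s) = -4s^2 - 1/3.
Check: P(5) = -301/3. ✓

P(s) = -4s^2 - 1/3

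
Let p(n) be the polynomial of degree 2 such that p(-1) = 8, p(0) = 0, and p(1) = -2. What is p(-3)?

42

Using the Lagrange interpolation formula with nodes -1, 0, 1:
  L_0(n) = n(n - 1) / 2
  L_1(n) = (n + 1)(n - 1) / -1
  L_2(n) = (n + 1)n / 2
Then p(n) = 8·L_0(n) + 0·L_1(n) - 2·L_2(n).
Expanding and collecting terms gives p(n) = 3n^2 - 5n.
Evaluating at n = -3: p(-3) = 42.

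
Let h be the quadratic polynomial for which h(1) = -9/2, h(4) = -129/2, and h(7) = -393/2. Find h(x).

Write h(x) = ax^2 + bx + c. Substituting each data point gives a linear system:
  a + b + c = -9/2
  16a + 4b + c = -129/2
  49a + 7b + c = -393/2
Solving the system yields a = -4, b = 0, c = -1/2.
So h(x) = -4x² - 1/2.
Check: h(7) = -393/2. ✓

h(x) = -4x^2 - 1/2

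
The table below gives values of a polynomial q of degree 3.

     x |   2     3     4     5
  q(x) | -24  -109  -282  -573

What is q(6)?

Write q(x) = ax^3 + bx^2 + cx + d. Substituting each data point gives a linear system:
  8a + 4b + 2c + d = -24
  27a + 9b + 3c + d = -109
  64a + 16b + 4c + d = -282
  125a + 25b + 5c + d = -573
Solving the system yields a = -5, b = 1, c = 5, d = 2.
So q(x) = -5x^3 + x^2 + 5x + 2.
Then q(6) = -1012.

-1012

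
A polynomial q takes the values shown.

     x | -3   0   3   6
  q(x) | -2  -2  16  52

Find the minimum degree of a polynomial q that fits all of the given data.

2

Forward differences of the values at x = -3, 0, 3, 6:
  q  : -2  -2  16  52
  Δ  : 0  18  36
  Δ^2: 18  18
  Δ^3: 0
The second differences are constant (18) and nonzero, while all higher differences vanish, so the minimal degree is 2.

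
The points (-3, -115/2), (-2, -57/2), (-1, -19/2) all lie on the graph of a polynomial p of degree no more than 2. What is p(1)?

-3/2

Forward differences of the values at n = -3, -2, -1:
  p  : -115/2  -57/2  -19/2
  Δ  : 29  19
  Δ^2: -10
The second differences are constant, confirming degree 2.
Interpolating (Newton forward form) and evaluating at n = 1 gives p(1) = -3/2.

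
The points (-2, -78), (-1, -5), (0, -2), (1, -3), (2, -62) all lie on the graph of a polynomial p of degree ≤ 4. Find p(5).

-2927

Write p(x) = ax^4 + bx^3 + cx^2 + dx + e. Substituting each data point gives a linear system:
  16a - 8b + 4c - 2d + e = -78
  a - b + c - d + e = -5
  e = -2
  a + b + c + d + e = -3
  16a + 8b + 4c + 2d + e = -62
Solving the system yields a = -5, b = 1, c = 3, d = 0, e = -2.
So p(x) = -5x^4 + x^3 + 3x^2 - 2.
Then p(5) = -2927.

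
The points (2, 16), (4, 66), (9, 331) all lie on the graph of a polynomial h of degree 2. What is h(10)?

Using the Lagrange interpolation formula with nodes 2, 4, 9:
  L_0(u) = (u - 4)(u - 9) / 14
  L_1(u) = (u - 2)(u - 9) / -10
  L_2(u) = (u - 2)(u - 4) / 35
Then h(u) = 16·L_0(u) + 66·L_1(u) + 331·L_2(u).
Expanding and collecting terms gives h(u) = 4u² + u - 2.
Evaluating at u = 10: h(10) = 408.

408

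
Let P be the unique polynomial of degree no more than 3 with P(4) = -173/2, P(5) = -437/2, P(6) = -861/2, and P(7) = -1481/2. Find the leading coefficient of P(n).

Write P(n) = an^3 + bn^2 + cn + d. Substituting each data point gives a linear system:
  64a + 16b + 4c + d = -173/2
  125a + 25b + 5c + d = -437/2
  216a + 36b + 6c + d = -861/2
  343a + 49b + 7c + d = -1481/2
Solving the system yields a = -3, b = 5, c = 6, d = 3/2.
So P(n) = -3n³ + 5n² + 6n + 3/2.
The leading coefficient is -3.

-3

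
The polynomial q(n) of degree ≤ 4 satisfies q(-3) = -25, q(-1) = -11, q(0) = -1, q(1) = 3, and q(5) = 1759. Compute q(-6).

1319

Using the Lagrange interpolation formula with nodes -3, -1, 0, 1, 5:
  L_0(n) = (n + 1)n(n - 1)(n - 5) / 192
  L_1(n) = (n + 3)n(n - 1)(n - 5) / -24
  L_2(n) = (n + 3)(n + 1)(n - 1)(n - 5) / 15
  L_3(n) = (n + 3)(n + 1)n(n - 5) / -32
  L_4(n) = (n + 3)(n + 1)n(n - 1) / 960
Then q(n) = -25·L_0(n) - 11·L_1(n) - 1·L_2(n) + 3·L_3(n) + 1759·L_4(n).
Expanding and collecting terms gives q(n) = 2n^4 + 5n^3 - 5n^2 + 2n - 1.
Evaluating at n = -6: q(-6) = 1319.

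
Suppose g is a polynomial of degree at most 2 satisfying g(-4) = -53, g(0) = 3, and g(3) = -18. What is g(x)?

Write g(x) = ax^2 + bx + c. Substituting each data point gives a linear system:
  16a - 4b + c = -53
  c = 3
  9a + 3b + c = -18
Solving the system yields a = -3, b = 2, c = 3.
So g(x) = -3x² + 2x + 3.
Check: g(3) = -18. ✓

g(x) = -3x^2 + 2x + 3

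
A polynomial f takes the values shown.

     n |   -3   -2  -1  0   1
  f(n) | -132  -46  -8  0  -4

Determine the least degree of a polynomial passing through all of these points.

3

Forward differences of the values at n = -3, -2, -1, 0, 1:
  f  : -132  -46  -8  0  -4
  Δ  : 86  38  8  -4
  Δ^2: -48  -30  -12
  Δ^3: 18  18
  Δ^4: 0
The third differences are constant (18) and nonzero, while all higher differences vanish, so the minimal degree is 3.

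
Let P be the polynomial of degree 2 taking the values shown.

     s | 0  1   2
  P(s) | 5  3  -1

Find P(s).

P(s) = -s^2 - s + 5

Write P(s) = as^2 + bs + c. Substituting each data point gives a linear system:
  c = 5
  a + b + c = 3
  4a + 2b + c = -1
Solving the system yields a = -1, b = -1, c = 5.
So P(s) = -s^2 - s + 5.
Check: P(1) = 3. ✓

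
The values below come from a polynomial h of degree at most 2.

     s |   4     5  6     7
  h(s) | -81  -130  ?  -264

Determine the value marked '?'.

-191

The 3 known points determine the degree-2 polynomial uniquely.
Write h(s) = as^2 + bs + c. Substituting each data point gives a linear system:
  16a + 4b + c = -81
  25a + 5b + c = -130
  49a + 7b + c = -264
Solving the system yields a = -6, b = 5, c = -5.
So h(s) = -6s^2 + 5s - 5.
Then h(6) = -191.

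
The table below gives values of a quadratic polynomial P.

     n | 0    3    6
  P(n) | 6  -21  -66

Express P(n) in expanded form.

P(n) = -n^2 - 6n + 6

Write P(n) = an^2 + bn + c. Substituting each data point gives a linear system:
  c = 6
  9a + 3b + c = -21
  36a + 6b + c = -66
Solving the system yields a = -1, b = -6, c = 6.
So P(n) = -n^2 - 6n + 6.
Check: P(0) = 6. ✓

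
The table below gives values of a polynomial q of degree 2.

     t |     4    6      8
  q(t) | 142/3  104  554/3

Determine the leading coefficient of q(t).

Write q(t) = at^2 + bt + c. Substituting each data point gives a linear system:
  16a + 4b + c = 142/3
  36a + 6b + c = 104
  64a + 8b + c = 554/3
Solving the system yields a = 3, b = -5/3, c = 6.
So q(t) = 3t² - (5/3)t + 6.
The leading coefficient is 3.

3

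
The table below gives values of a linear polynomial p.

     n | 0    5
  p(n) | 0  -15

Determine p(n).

p(n) = -3n

Write p(n) = an + b. Substituting each data point gives a linear system:
  b = 0
  5a + b = -15
Solving the system yields a = -3, b = 0.
So p(n) = -3n.
Check: p(0) = 0. ✓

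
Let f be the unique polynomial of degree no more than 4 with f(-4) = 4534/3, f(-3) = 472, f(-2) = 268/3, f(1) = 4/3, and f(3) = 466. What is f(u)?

Write f(u) = au^4 + bu^3 + cu^2 + du + e. Substituting each data point gives a linear system:
  256a - 64b + 16c - 4d + e = 4534/3
  81a - 27b + 9c - 3d + e = 472
  16a - 8b + 4c - 2d + e = 268/3
  a + b + c + d + e = 4/3
  81a + 27b + 9c + 3d + e = 466
Solving the system yields a = 6, b = 0, c = -5/3, d = -1, e = -2.
So f(u) = 6u⁴ - (5/3)u² - u - 2.
Check: f(1) = 4/3. ✓

f(u) = 6u^4 - (5/3)u^2 - u - 2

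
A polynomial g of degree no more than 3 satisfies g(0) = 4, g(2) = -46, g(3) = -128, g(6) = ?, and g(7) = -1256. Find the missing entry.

The 4 known points determine the degree-3 polynomial uniquely.
Write g(x) = ax^3 + bx^2 + cx + d. Substituting each data point gives a linear system:
  d = 4
  8a + 4b + 2c + d = -46
  27a + 9b + 3c + d = -128
  343a + 49b + 7c + d = -1256
Solving the system yields a = -3, b = -4, c = -5, d = 4.
So g(x) = -3x³ - 4x² - 5x + 4.
Then g(6) = -818.

-818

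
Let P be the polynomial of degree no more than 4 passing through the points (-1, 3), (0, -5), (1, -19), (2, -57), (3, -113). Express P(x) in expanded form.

Write P(x) = ax^4 + bx^3 + cx^2 + dx + e. Substituting each data point gives a linear system:
  a - b + c - d + e = 3
  e = -5
  a + b + c + d + e = -19
  16a + 8b + 4c + 2d + e = -57
  81a + 27b + 9c + 3d + e = -113
Solving the system yields a = 1, b = -5, c = -4, d = -6, e = -5.
So P(x) = x^4 - 5x^3 - 4x^2 - 6x - 5.
Check: P(3) = -113. ✓

P(x) = x^4 - 5x^3 - 4x^2 - 6x - 5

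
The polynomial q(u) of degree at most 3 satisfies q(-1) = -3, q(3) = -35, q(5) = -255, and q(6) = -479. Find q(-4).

Write q(u) = au^3 + bu^2 + cu + d. Substituting each data point gives a linear system:
  -a + b - c + d = -3
  27a + 9b + 3c + d = -35
  125a + 25b + 5c + d = -255
  216a + 36b + 6c + d = -479
Solving the system yields a = -3, b = 4, c = 5, d = -5.
So q(u) = -3u^3 + 4u^2 + 5u - 5.
Then q(-4) = 231.

231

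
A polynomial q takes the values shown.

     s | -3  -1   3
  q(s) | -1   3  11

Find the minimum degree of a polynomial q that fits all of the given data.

Divided differences on the nodes -3, -1, 3:
  order 0: -1  3  11
  order 1: 2  2
  order 2: 0
The order-1 divided differences are all 2 (nonzero) and every higher order vanishes, so the data lies on a polynomial of degree exactly 1.

1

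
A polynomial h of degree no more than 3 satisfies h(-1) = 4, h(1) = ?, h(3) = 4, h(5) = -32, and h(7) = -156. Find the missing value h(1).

On equispaced nodes a degree-3 polynomial has vanishing fourth forward difference, so
  h(-1) - 4·h(1) + 6·h(3) - 4·h(5) + h(7) = 0.
Substituting the known values and solving for h(1):
  -4·h(1) = 0
  h(1) = 0.

0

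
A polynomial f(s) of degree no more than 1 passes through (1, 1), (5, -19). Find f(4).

Using the Lagrange interpolation formula with nodes 1, 5:
  L_0(s) = (s - 5) / -4
  L_1(s) = (s - 1) / 4
Then f(s) = 1·L_0(s) - 19·L_1(s).
Expanding and collecting terms gives f(s) = -5s + 6.
Evaluating at s = 4: f(4) = -14.

-14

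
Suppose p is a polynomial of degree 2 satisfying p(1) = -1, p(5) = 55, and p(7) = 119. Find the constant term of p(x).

0

Write p(x) = ax^2 + bx + c. Substituting each data point gives a linear system:
  a + b + c = -1
  25a + 5b + c = 55
  49a + 7b + c = 119
Solving the system yields a = 3, b = -4, c = 0.
So p(x) = 3x² - 4x.
The constant term is 0.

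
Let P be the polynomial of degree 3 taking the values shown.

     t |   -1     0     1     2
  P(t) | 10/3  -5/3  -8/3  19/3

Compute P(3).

Using the Lagrange interpolation formula with nodes -1, 0, 1, 2:
  L_0(t) = t(t - 1)(t - 2) / -6
  L_1(t) = (t + 1)(t - 1)(t - 2) / 2
  L_2(t) = (t + 1)t(t - 2) / -2
  L_3(t) = (t + 1)t(t - 1) / 6
Then P(t) = 10/3·L_0(t) - 5/3·L_1(t) - 8/3·L_2(t) + 19/3·L_3(t).
Expanding and collecting terms gives P(t) = t^3 + 2t^2 - 4t - 5/3.
Evaluating at t = 3: P(3) = 94/3.

94/3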